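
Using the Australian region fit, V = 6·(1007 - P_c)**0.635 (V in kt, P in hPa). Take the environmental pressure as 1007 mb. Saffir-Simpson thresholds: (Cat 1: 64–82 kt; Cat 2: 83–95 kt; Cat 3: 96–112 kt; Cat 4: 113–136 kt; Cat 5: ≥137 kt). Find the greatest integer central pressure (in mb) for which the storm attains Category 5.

869 mb

Category 5 begins at V = 137 kt.
Required ΔP = (137/6)^(1/0.635) = 22.833^1.575 ≈ 137.87 mb.
P_c ≤ 1007 − 137.87 = 869.13, so the highest integer P_c is 869 mb.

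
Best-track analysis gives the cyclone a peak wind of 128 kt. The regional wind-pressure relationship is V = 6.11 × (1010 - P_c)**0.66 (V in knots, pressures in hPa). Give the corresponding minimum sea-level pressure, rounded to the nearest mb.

910 mb

ΔP = (V / 6.11)^(1/0.66) = (128/6.11)^1.515.
128/6.11 = 20.949; 20.949^1.515 ≈ 100.41 mb.
P_c = 1010 − 100.41 = 909.59 ≈ 910 mb.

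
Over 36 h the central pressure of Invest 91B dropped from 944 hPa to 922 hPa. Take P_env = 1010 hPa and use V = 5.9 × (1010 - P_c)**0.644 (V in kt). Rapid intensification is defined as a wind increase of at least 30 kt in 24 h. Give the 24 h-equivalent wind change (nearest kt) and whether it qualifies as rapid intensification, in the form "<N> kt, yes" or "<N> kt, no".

12 kt, no

V₁: ΔP = 66, V ≈ 5.9 × 66^0.644 ≈ 87.63 kt.
V₂: ΔP = 88, V ≈ 5.9 × 88^0.644 ≈ 105.46 kt.
ΔV over 36 h = 17.83 kt → 24 h equivalent = 17.83 × 24/36 ≈ 11.89 kt.
12 kt < 30 kt ⇒ not rapid intensification.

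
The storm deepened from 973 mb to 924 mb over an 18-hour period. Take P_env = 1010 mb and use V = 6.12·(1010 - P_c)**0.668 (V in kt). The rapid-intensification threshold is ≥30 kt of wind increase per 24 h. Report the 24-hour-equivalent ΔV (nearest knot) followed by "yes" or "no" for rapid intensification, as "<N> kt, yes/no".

V₁: ΔP = 37, V ≈ 6.12 × 37^0.668 ≈ 68.28 kt.
V₂: ΔP = 86, V ≈ 6.12 × 86^0.668 ≈ 119.95 kt.
ΔV over 18 h = 51.67 kt → 24 h equivalent = 51.67 × 24/18 ≈ 68.89 kt.
69 kt ≥ 30 kt ⇒ rapid intensification.

69 kt, yes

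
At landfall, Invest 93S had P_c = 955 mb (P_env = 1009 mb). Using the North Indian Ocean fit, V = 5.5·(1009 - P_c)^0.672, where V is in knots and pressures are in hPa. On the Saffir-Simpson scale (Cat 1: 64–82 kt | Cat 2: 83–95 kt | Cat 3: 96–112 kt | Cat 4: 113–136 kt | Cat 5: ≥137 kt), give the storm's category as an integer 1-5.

1

ΔP = 1009 − 955 = 54 mb.
V ≈ 5.5 × 54^0.672 = 5.5 × 14.59 ≈ 80 kt.
80 kt falls in the Category 1 band.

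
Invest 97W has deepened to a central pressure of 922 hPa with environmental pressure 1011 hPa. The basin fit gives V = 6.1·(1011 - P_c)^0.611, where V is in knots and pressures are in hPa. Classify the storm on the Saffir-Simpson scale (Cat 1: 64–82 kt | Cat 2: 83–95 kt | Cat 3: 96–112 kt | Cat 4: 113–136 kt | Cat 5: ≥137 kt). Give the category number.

ΔP = 1011 − 922 = 89 hPa.
V ≈ 6.1 × 89^0.611 = 6.1 × 15.53 ≈ 95 kt.
95 kt falls in the Category 2 band.

2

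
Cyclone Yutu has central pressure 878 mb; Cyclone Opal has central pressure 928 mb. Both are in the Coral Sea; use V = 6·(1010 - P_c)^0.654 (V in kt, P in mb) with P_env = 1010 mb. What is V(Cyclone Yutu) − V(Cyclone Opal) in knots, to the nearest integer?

39 kt

Cyclone Yutu: ΔP = 132; V ≈ 6 × 132^0.654 ≈ 146.22 kt.
Cyclone Opal: ΔP = 82; V ≈ 6 × 82^0.654 ≈ 107.10 kt.
Difference ≈ 146.22 − 107.10 = 39.12 → 39 kt.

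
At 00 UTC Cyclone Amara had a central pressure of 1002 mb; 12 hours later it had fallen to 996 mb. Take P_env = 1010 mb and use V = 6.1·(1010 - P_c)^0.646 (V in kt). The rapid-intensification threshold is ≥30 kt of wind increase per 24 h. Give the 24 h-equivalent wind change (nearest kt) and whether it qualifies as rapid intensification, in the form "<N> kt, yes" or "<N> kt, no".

20 kt, no

V₁: ΔP = 8, V ≈ 6.1 × 8^0.646 ≈ 23.37 kt.
V₂: ΔP = 14, V ≈ 6.1 × 14^0.646 ≈ 33.55 kt.
ΔV over 12 h = 10.18 kt → 24 h equivalent = 10.18 × 24/12 ≈ 20.36 kt.
20 kt < 30 kt ⇒ not rapid intensification.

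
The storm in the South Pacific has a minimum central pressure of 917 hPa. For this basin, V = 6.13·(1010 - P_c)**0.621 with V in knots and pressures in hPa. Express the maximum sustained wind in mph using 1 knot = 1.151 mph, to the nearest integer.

118 mph

ΔP = 1010 − 917 = 93 hPa.
V ≈ 6.13 × 93^0.621 = 6.13 × 16.689 ≈ 102.303 kt.
102.303 × 1.151 ≈ 117.75 mph → 118 mph.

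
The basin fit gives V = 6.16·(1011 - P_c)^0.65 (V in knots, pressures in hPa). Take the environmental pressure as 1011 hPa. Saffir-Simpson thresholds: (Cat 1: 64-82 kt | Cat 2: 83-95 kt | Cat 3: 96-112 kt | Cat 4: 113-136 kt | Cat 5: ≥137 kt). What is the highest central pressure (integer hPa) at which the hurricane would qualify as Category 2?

Category 2 begins at V = 83 kt.
Required ΔP = (83/6.16)^(1/0.65) = 13.474^1.538 ≈ 54.66 hPa.
P_c ≤ 1011 − 54.66 = 956.34, so the highest integer P_c is 956 hPa.

956 hPa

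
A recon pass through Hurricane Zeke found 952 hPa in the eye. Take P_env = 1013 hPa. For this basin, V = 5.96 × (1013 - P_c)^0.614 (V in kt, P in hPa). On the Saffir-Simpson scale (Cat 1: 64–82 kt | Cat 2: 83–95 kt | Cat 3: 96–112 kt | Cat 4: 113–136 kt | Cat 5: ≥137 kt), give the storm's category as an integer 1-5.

1

ΔP = 1013 − 952 = 61 hPa.
V ≈ 5.96 × 61^0.614 = 5.96 × 12.48 ≈ 74 kt.
74 kt falls in the Category 1 band.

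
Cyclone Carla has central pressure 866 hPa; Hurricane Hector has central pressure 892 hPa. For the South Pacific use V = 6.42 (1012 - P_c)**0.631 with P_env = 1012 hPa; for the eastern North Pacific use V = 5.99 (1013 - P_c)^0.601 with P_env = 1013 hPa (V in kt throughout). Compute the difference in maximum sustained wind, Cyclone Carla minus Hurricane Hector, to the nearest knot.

Cyclone Carla: ΔP = 146; V ≈ 6.42 × 146^0.631 ≈ 149.02 kt.
Hurricane Hector: ΔP = 121; V ≈ 5.99 × 121^0.601 ≈ 106.95 kt.
Difference ≈ 149.02 − 106.95 = 42.07 → 42 kt.

42 kt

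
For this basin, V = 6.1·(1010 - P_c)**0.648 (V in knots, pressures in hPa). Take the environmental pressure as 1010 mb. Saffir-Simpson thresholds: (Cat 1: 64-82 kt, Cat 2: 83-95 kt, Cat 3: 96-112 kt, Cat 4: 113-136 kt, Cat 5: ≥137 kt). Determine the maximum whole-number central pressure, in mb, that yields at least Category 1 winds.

Category 1 begins at V = 64 kt.
Required ΔP = (64/6.1)^(1/0.648) = 10.492^1.543 ≈ 37.62 mb.
P_c ≤ 1010 − 37.62 = 972.38, so the highest integer P_c is 972 mb.

972 mb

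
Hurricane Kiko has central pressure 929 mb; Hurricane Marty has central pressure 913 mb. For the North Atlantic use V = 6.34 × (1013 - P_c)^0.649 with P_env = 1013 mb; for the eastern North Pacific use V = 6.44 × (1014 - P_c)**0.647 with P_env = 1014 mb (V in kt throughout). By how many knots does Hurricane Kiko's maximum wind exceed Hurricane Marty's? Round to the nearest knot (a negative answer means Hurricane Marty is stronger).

-15 kt

Hurricane Kiko: ΔP = 84; V ≈ 6.34 × 84^0.649 ≈ 112.45 kt.
Hurricane Marty: ΔP = 101; V ≈ 6.44 × 101^0.647 ≈ 127.55 kt.
Difference ≈ 112.45 − 127.55 = -15.10 → -15 kt.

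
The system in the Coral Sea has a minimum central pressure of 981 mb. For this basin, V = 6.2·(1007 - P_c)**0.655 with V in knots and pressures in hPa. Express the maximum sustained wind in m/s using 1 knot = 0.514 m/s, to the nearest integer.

27 m/s

ΔP = 1007 − 981 = 26 mb.
V ≈ 6.2 × 26^0.655 = 6.2 × 8.449 ≈ 52.384 kt.
52.384 × 0.514 ≈ 26.93 m/s → 27 m/s.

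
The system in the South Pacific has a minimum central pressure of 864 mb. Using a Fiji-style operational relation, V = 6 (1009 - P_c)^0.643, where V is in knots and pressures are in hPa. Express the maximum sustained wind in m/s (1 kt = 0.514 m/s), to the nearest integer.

ΔP = 1009 − 864 = 145 mb.
V ≈ 6 × 145^0.643 = 6 × 24.534 ≈ 147.201 kt.
147.201 × 0.514 ≈ 75.66 m/s → 76 m/s.

76 m/s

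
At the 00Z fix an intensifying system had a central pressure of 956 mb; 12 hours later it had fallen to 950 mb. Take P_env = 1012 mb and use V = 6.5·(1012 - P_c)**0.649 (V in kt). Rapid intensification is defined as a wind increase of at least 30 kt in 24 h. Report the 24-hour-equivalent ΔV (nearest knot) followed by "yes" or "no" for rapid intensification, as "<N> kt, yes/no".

V₁: ΔP = 56, V ≈ 6.5 × 56^0.649 ≈ 88.61 kt.
V₂: ΔP = 62, V ≈ 6.5 × 62^0.649 ≈ 94.66 kt.
ΔV over 12 h = 6.05 kt → 24 h equivalent = 6.05 × 24/12 ≈ 12.10 kt.
12 kt < 30 kt ⇒ not rapid intensification.

12 kt, no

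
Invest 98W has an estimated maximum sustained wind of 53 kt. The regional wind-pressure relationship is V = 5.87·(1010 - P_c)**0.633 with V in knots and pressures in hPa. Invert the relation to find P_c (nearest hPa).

978 hPa

ΔP = (V / 5.87)^(1/0.633) = (53/5.87)^1.580.
53/5.87 = 9.029; 9.029^1.580 ≈ 32.34 hPa.
P_c = 1010 − 32.34 = 977.66 ≈ 978 hPa.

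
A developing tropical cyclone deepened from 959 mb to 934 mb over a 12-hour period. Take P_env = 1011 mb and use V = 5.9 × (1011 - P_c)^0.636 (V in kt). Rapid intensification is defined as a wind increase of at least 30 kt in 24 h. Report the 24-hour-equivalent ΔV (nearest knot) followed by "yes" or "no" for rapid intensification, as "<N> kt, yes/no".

V₁: ΔP = 52, V ≈ 5.9 × 52^0.636 ≈ 72.82 kt.
V₂: ΔP = 77, V ≈ 5.9 × 77^0.636 ≈ 93.47 kt.
ΔV over 12 h = 20.65 kt → 24 h equivalent = 20.65 × 24/12 ≈ 41.30 kt.
41 kt ≥ 30 kt ⇒ rapid intensification.

41 kt, yes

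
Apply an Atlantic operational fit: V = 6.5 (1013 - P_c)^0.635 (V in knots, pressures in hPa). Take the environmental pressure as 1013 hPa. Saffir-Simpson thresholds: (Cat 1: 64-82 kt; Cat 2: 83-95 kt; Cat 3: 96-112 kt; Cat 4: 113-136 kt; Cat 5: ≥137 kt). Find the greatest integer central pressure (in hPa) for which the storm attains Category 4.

923 hPa

Category 4 begins at V = 113 kt.
Required ΔP = (113/6.5)^(1/0.635) = 17.385^1.575 ≈ 89.75 hPa.
P_c ≤ 1013 − 89.75 = 923.25, so the highest integer P_c is 923 hPa.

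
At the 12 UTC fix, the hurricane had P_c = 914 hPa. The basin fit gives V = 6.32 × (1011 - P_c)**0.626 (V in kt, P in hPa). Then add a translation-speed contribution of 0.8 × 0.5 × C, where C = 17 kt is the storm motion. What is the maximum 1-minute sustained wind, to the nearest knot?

ΔP = 1011 − 914 = 97 hPa.
97^0.626 ≈ 17.527.
V ≈ 6.32 × 17.527 ≈ 110.8 kt.
Translation term: 0.8 × 0.5 × 17 = 6.8 kt.
Corrected V ≈ 117.6 kt → 118 kt.

118 kt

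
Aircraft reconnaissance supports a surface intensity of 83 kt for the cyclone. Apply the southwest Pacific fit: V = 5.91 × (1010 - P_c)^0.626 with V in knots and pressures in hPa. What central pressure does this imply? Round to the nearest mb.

ΔP = (V / 5.91)^(1/0.626) = (83/5.91)^1.597.
83/5.91 = 14.044; 14.044^1.597 ≈ 68.09 mb.
P_c = 1010 − 68.09 = 941.91 ≈ 942 mb.

942 mb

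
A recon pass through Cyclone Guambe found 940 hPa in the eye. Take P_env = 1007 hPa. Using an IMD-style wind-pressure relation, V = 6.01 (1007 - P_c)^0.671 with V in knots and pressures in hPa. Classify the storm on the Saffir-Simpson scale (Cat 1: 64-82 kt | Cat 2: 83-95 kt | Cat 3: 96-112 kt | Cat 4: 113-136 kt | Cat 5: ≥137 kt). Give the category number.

ΔP = 1007 − 940 = 67 hPa.
V ≈ 6.01 × 67^0.671 = 6.01 × 16.80 ≈ 101 kt.
101 kt falls in the Category 3 band.

3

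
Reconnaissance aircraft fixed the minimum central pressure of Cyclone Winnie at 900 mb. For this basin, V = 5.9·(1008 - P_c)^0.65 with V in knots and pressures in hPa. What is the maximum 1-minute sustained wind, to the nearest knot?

ΔP = 1008 − 900 = 108 mb.
108^0.65 ≈ 20.976.
V ≈ 5.9 × 20.976 ≈ 123.8 kt.

124 kt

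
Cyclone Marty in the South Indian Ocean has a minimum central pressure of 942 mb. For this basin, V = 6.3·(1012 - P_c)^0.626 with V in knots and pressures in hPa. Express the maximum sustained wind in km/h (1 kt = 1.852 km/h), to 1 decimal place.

ΔP = 1012 − 942 = 70 mb.
V ≈ 6.3 × 70^0.626 = 6.3 × 14.290 ≈ 90.027 kt.
90.027 × 1.852 ≈ 166.73 km/h → 166.7 km/h.

166.7 km/h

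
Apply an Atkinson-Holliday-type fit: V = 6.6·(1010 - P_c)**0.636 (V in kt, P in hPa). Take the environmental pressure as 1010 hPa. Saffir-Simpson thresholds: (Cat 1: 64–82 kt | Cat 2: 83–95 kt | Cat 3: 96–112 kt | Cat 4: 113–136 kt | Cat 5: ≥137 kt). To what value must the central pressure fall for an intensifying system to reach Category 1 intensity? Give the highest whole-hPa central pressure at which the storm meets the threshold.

974 hPa

Category 1 begins at V = 64 kt.
Required ΔP = (64/6.6)^(1/0.636) = 9.697^1.572 ≈ 35.59 hPa.
P_c ≤ 1010 − 35.59 = 974.41, so the highest integer P_c is 974 hPa.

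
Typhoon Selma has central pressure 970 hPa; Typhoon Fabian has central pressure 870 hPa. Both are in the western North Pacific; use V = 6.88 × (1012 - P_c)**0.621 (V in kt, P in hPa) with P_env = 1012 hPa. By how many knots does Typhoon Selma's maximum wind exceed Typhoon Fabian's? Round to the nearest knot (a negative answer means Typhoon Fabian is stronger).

-79 kt

Typhoon Selma: ΔP = 42; V ≈ 6.88 × 42^0.621 ≈ 70.09 kt.
Typhoon Fabian: ΔP = 142; V ≈ 6.88 × 142^0.621 ≈ 149.33 kt.
Difference ≈ 70.09 − 149.33 = -79.24 → -79 kt.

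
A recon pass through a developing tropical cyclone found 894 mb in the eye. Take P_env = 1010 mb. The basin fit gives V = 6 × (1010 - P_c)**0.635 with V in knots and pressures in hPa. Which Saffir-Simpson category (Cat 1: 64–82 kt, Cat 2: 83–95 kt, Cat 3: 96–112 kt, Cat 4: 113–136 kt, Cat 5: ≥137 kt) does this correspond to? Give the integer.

4

ΔP = 1010 − 894 = 116 mb.
V ≈ 6 × 116^0.635 = 6 × 20.46 ≈ 123 kt.
123 kt falls in the Category 4 band.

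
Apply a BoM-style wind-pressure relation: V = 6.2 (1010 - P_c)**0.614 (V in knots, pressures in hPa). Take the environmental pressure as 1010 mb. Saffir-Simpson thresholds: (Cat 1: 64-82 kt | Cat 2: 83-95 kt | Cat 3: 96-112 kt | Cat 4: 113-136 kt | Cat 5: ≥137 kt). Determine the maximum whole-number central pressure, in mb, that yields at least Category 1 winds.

Category 1 begins at V = 64 kt.
Required ΔP = (64/6.2)^(1/0.614) = 10.323^1.629 ≈ 44.78 mb.
P_c ≤ 1010 − 44.78 = 965.22, so the highest integer P_c is 965 mb.

965 mb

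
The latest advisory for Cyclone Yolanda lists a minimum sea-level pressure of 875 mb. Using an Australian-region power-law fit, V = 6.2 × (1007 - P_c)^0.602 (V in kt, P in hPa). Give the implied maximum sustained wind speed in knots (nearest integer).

117 kt

ΔP = 1007 − 875 = 132 mb.
132^0.602 ≈ 18.905.
V ≈ 6.2 × 18.905 ≈ 117.2 kt.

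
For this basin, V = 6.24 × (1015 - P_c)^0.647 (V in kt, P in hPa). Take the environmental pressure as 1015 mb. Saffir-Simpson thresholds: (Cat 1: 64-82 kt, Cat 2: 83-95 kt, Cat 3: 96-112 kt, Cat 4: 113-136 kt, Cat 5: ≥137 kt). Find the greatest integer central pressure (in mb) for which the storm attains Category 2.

960 mb

Category 2 begins at V = 83 kt.
Required ΔP = (83/6.24)^(1/0.647) = 13.301^1.546 ≈ 54.59 mb.
P_c ≤ 1015 − 54.59 = 960.41, so the highest integer P_c is 960 mb.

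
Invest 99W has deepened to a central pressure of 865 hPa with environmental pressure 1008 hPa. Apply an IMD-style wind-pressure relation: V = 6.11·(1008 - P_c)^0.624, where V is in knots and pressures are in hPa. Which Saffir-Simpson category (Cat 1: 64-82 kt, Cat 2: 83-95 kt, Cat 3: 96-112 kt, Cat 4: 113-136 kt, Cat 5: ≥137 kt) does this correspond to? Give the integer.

4

ΔP = 1008 − 865 = 143 hPa.
V ≈ 6.11 × 143^0.624 = 6.11 × 22.13 ≈ 135 kt.
135 kt falls in the Category 4 band.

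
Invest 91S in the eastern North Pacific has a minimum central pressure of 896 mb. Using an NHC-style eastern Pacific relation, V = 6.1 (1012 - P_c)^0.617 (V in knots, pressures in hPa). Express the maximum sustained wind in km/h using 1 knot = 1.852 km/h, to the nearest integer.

ΔP = 1012 − 896 = 116 mb.
V ≈ 6.1 × 116^0.617 = 6.1 × 18.783 ≈ 114.578 kt.
114.578 × 1.852 ≈ 212.20 km/h → 212 km/h.

212 km/h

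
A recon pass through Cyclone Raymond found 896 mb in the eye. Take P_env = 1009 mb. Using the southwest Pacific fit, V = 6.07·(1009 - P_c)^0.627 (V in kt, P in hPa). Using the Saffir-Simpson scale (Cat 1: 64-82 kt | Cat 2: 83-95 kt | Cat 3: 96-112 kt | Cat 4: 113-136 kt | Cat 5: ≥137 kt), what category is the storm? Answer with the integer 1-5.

ΔP = 1009 − 896 = 113 mb.
V ≈ 6.07 × 113^0.627 = 6.07 × 19.38 ≈ 118 kt.
118 kt falls in the Category 4 band.

4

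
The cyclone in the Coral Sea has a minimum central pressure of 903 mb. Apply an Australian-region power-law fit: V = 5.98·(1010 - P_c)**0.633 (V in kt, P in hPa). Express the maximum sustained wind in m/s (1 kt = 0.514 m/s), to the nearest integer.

59 m/s

ΔP = 1010 − 903 = 107 mb.
V ≈ 5.98 × 107^0.633 = 5.98 × 19.258 ≈ 115.160 kt.
115.160 × 0.514 ≈ 59.19 m/s → 59 m/s.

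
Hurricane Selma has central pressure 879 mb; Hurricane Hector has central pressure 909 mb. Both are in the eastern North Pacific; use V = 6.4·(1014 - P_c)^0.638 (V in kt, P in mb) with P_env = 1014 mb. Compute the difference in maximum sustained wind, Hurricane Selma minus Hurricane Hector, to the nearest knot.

Hurricane Selma: ΔP = 135; V ≈ 6.4 × 135^0.638 ≈ 146.33 kt.
Hurricane Hector: ΔP = 105; V ≈ 6.4 × 105^0.638 ≈ 124.65 kt.
Difference ≈ 146.33 − 124.65 = 21.68 → 22 kt.

22 kt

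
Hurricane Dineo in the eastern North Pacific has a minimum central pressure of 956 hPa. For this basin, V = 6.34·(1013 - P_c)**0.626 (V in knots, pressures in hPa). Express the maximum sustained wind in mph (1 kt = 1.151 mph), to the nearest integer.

ΔP = 1013 − 956 = 57 hPa.
V ≈ 6.34 × 57^0.626 = 6.34 × 12.565 ≈ 79.665 kt.
79.665 × 1.151 ≈ 91.69 mph → 92 mph.

92 mph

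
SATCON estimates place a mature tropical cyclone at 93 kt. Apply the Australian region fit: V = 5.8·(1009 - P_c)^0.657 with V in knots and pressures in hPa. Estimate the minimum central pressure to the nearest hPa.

941 hPa

ΔP = (V / 5.8)^(1/0.657) = (93/5.8)^1.522.
93/5.8 = 16.034; 16.034^1.522 ≈ 68.26 hPa.
P_c = 1009 − 68.26 = 940.74 ≈ 941 hPa.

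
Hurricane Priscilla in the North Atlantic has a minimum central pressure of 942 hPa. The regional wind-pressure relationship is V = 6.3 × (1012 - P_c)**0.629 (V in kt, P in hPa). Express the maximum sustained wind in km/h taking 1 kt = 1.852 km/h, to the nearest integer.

169 km/h

ΔP = 1012 − 942 = 70 hPa.
V ≈ 6.3 × 70^0.629 = 6.3 × 14.473 ≈ 91.182 kt.
91.182 × 1.852 ≈ 168.87 km/h → 169 km/h.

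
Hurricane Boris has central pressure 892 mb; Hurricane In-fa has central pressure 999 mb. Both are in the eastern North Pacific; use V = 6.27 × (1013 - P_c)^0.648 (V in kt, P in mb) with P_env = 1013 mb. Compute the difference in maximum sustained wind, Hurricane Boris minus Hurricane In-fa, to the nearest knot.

Hurricane Boris: ΔP = 121; V ≈ 6.27 × 121^0.648 ≈ 140.25 kt.
Hurricane In-fa: ΔP = 14; V ≈ 6.27 × 14^0.648 ≈ 34.67 kt.
Difference ≈ 140.25 − 34.67 = 105.58 → 106 kt.

106 kt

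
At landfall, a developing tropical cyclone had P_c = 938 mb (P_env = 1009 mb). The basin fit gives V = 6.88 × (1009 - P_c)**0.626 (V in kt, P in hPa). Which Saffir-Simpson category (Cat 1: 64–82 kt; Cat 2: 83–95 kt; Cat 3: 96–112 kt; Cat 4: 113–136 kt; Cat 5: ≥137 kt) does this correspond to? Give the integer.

ΔP = 1009 − 938 = 71 mb.
V ≈ 6.88 × 71^0.626 = 6.88 × 14.42 ≈ 99 kt.
99 kt falls in the Category 3 band.

3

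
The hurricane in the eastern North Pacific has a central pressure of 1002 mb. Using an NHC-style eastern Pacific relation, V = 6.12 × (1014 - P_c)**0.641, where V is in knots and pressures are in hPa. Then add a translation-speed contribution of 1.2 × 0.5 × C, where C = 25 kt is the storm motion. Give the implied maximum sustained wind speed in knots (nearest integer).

45 kt

ΔP = 1014 − 1002 = 12 mb.
12^0.641 ≈ 4.918.
V ≈ 6.12 × 4.918 ≈ 30.1 kt.
Translation term: 1.2 × 0.5 × 25 = 15 kt.
Corrected V ≈ 45.1 kt → 45 kt.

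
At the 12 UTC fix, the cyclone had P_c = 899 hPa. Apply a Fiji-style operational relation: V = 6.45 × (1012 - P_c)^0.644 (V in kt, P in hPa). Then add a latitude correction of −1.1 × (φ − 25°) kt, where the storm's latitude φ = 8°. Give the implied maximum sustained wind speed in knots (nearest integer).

154 kt

ΔP = 1012 − 899 = 113 hPa.
113^0.644 ≈ 20.998.
V ≈ 6.45 × 20.998 ≈ 135.4 kt.
Latitude correction: −1.1 × (8 − 25) = 18.7 kt.
Corrected V ≈ 154.1 kt → 154 kt.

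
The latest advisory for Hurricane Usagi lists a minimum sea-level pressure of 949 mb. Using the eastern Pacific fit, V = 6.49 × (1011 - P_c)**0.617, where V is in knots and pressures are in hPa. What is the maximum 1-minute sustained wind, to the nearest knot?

ΔP = 1011 − 949 = 62 mb.
62^0.617 ≈ 12.762.
V ≈ 6.49 × 12.762 ≈ 82.8 kt.

83 kt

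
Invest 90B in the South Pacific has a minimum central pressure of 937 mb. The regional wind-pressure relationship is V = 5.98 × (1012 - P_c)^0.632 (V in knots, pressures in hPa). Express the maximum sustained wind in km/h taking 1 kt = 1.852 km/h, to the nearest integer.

ΔP = 1012 − 937 = 75 mb.
V ≈ 5.98 × 75^0.632 = 5.98 × 15.312 ≈ 91.567 kt.
91.567 × 1.852 ≈ 169.58 km/h → 170 km/h.

170 km/h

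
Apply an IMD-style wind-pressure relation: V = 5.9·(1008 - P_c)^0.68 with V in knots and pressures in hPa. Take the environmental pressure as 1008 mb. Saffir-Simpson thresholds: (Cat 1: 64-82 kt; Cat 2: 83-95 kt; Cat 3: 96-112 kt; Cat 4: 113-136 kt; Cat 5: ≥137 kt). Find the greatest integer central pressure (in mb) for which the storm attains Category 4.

Category 4 begins at V = 113 kt.
Required ΔP = (113/5.9)^(1/0.68) = 19.153^1.471 ≈ 76.85 mb.
P_c ≤ 1008 − 76.85 = 931.15, so the highest integer P_c is 931 mb.

931 mb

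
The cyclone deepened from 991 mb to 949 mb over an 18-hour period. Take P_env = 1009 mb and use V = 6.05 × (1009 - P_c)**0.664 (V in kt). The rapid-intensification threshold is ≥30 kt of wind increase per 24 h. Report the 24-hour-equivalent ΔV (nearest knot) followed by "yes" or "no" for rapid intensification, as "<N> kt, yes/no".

V₁: ΔP = 18, V ≈ 6.05 × 18^0.664 ≈ 41.23 kt.
V₂: ΔP = 60, V ≈ 6.05 × 60^0.664 ≈ 91.72 kt.
ΔV over 18 h = 50.49 kt → 24 h equivalent = 50.49 × 24/18 ≈ 67.32 kt.
67 kt ≥ 30 kt ⇒ rapid intensification.

67 kt, yes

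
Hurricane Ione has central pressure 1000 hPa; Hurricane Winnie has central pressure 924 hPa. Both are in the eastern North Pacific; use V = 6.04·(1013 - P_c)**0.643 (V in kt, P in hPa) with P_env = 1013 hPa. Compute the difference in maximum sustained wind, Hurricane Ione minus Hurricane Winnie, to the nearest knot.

-77 kt

Hurricane Ione: ΔP = 13; V ≈ 6.04 × 13^0.643 ≈ 31.43 kt.
Hurricane Winnie: ΔP = 89; V ≈ 6.04 × 89^0.643 ≈ 108.27 kt.
Difference ≈ 31.43 − 108.27 = -76.84 → -77 kt.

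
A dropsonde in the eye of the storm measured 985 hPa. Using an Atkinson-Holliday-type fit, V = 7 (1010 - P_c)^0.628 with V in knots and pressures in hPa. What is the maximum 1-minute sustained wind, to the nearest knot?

ΔP = 1010 − 985 = 25 hPa.
25^0.628 ≈ 7.549.
V ≈ 7 × 7.549 ≈ 52.8 kt.

53 kt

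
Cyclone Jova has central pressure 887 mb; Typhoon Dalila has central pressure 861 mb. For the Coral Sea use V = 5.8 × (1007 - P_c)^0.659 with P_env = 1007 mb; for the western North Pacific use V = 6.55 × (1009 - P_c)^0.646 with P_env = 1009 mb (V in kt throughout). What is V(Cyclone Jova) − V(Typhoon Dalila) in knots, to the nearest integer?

-29 kt

Cyclone Jova: ΔP = 120; V ≈ 5.8 × 120^0.659 ≈ 136.02 kt.
Typhoon Dalila: ΔP = 148; V ≈ 6.55 × 148^0.646 ≈ 165.28 kt.
Difference ≈ 136.02 − 165.28 = -29.26 → -29 kt.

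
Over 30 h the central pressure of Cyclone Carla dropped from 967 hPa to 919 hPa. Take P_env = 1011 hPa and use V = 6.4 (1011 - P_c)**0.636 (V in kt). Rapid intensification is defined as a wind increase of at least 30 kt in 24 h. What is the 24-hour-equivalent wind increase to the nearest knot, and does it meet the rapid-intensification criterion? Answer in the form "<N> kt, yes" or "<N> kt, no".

V₁: ΔP = 44, V ≈ 6.4 × 44^0.636 ≈ 71.03 kt.
V₂: ΔP = 92, V ≈ 6.4 × 92^0.636 ≈ 113.54 kt.
ΔV over 30 h = 42.51 kt → 24 h equivalent = 42.51 × 24/30 ≈ 34.01 kt.
34 kt ≥ 30 kt ⇒ rapid intensification.

34 kt, yes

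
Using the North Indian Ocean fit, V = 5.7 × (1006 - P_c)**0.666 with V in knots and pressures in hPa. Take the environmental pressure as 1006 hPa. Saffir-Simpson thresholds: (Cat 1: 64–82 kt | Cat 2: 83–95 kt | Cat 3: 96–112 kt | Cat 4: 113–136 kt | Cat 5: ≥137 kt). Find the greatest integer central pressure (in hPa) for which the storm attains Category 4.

917 hPa

Category 4 begins at V = 113 kt.
Required ΔP = (113/5.7)^(1/0.666) = 19.825^1.502 ≈ 88.67 hPa.
P_c ≤ 1006 − 88.67 = 917.33, so the highest integer P_c is 917 hPa.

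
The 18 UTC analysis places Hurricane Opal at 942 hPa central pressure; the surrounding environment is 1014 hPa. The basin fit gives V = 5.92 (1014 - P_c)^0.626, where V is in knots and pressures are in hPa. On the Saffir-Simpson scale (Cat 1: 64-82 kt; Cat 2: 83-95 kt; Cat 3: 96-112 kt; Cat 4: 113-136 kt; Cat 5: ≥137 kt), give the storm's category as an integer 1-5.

2

ΔP = 1014 − 942 = 72 hPa.
V ≈ 5.92 × 72^0.626 = 5.92 × 14.54 ≈ 86 kt.
86 kt falls in the Category 2 band.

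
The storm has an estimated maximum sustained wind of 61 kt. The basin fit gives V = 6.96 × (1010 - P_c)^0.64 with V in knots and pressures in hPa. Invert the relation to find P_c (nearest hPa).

ΔP = (V / 6.96)^(1/0.64) = (61/6.96)^1.562.
61/6.96 = 8.764; 8.764^1.562 ≈ 29.72 hPa.
P_c = 1010 − 29.72 = 980.28 ≈ 980 hPa.

980 hPa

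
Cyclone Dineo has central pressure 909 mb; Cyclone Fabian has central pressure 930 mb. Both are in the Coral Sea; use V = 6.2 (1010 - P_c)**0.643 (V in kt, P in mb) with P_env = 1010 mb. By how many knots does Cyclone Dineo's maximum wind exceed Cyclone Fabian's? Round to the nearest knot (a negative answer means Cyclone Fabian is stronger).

Cyclone Dineo: ΔP = 101; V ≈ 6.2 × 101^0.643 ≈ 120.55 kt.
Cyclone Fabian: ΔP = 80; V ≈ 6.2 × 80^0.643 ≈ 103.77 kt.
Difference ≈ 120.55 − 103.77 = 16.78 → 17 kt.

17 kt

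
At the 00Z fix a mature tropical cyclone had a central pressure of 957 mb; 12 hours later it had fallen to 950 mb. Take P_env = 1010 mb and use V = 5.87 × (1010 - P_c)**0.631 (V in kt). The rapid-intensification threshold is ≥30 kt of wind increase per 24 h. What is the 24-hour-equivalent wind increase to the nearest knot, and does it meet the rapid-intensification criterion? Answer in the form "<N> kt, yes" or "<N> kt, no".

12 kt, no

V₁: ΔP = 53, V ≈ 5.87 × 53^0.631 ≈ 71.89 kt.
V₂: ΔP = 60, V ≈ 5.87 × 60^0.631 ≈ 77.74 kt.
ΔV over 12 h = 5.85 kt → 24 h equivalent = 5.85 × 24/12 ≈ 11.70 kt.
12 kt < 30 kt ⇒ not rapid intensification.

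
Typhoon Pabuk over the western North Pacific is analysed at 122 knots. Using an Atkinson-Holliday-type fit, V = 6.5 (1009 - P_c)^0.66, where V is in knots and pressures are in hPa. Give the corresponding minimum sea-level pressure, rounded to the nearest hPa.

ΔP = (V / 6.5)^(1/0.66) = (122/6.5)^1.515.
122/6.5 = 18.769; 18.769^1.515 ≈ 85.01 hPa.
P_c = 1009 − 85.01 = 923.99 ≈ 924 hPa.

924 hPa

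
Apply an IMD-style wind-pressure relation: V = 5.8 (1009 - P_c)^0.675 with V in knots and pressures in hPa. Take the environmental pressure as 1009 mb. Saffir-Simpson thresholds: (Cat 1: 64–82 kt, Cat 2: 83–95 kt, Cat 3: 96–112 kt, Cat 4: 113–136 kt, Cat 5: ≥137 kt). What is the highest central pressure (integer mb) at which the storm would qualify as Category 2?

Category 2 begins at V = 83 kt.
Required ΔP = (83/5.8)^(1/0.675) = 14.310^1.481 ≈ 51.53 mb.
P_c ≤ 1009 − 51.53 = 957.47, so the highest integer P_c is 957 mb.

957 mb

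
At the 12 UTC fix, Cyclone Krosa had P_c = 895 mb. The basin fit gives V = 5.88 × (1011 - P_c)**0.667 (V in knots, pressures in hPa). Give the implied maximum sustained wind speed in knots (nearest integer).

140 kt

ΔP = 1011 − 895 = 116 mb.
116^0.667 ≈ 23.823.
V ≈ 5.88 × 23.823 ≈ 140.1 kt.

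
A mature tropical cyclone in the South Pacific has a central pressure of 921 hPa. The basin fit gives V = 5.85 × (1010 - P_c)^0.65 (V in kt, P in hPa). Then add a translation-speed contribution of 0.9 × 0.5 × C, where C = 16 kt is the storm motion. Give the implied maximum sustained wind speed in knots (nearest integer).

ΔP = 1010 − 921 = 89 hPa.
89^0.65 ≈ 18.497.
V ≈ 5.85 × 18.497 ≈ 108.2 kt.
Translation term: 0.9 × 0.5 × 16 = 7.2 kt.
Corrected V ≈ 115.4 kt → 115 kt.

115 kt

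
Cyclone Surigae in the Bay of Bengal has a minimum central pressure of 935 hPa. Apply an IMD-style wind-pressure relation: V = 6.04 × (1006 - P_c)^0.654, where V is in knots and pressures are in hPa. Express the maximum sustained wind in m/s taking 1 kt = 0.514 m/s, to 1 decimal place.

ΔP = 1006 − 935 = 71 hPa.
V ≈ 6.04 × 71^0.654 = 6.04 × 16.245 ≈ 98.121 kt.
98.121 × 0.514 ≈ 50.43 m/s → 50.4 m/s.

50.4 m/s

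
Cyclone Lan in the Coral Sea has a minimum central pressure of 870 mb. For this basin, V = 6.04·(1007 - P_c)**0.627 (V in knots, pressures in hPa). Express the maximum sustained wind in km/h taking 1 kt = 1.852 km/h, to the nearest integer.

245 km/h

ΔP = 1007 − 870 = 137 mb.
V ≈ 6.04 × 137^0.627 = 6.04 × 21.864 ≈ 132.057 kt.
132.057 × 1.852 ≈ 244.57 km/h → 245 km/h.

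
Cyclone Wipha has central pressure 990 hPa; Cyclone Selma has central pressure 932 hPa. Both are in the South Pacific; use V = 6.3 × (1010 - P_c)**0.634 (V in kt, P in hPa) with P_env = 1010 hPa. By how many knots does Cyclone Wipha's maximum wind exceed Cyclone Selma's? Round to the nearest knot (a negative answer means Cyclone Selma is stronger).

Cyclone Wipha: ΔP = 20; V ≈ 6.3 × 20^0.634 ≈ 42.09 kt.
Cyclone Selma: ΔP = 78; V ≈ 6.3 × 78^0.634 ≈ 99.75 kt.
Difference ≈ 42.09 − 99.75 = -57.66 → -58 kt.

-58 kt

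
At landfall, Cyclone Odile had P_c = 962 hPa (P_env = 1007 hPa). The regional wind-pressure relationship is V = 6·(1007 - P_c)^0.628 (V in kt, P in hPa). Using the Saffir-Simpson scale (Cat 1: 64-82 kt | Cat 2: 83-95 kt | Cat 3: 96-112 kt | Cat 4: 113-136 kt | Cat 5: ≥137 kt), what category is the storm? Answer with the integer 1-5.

1

ΔP = 1007 − 962 = 45 hPa.
V ≈ 6 × 45^0.628 = 6 × 10.92 ≈ 66 kt.
66 kt falls in the Category 1 band.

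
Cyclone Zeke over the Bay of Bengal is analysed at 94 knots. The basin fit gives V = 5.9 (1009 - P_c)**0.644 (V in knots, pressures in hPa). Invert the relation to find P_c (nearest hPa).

935 hPa

ΔP = (V / 5.9)^(1/0.644) = (94/5.9)^1.553.
94/5.9 = 15.932; 15.932^1.553 ≈ 73.60 hPa.
P_c = 1009 − 73.60 = 935.40 ≈ 935 hPa.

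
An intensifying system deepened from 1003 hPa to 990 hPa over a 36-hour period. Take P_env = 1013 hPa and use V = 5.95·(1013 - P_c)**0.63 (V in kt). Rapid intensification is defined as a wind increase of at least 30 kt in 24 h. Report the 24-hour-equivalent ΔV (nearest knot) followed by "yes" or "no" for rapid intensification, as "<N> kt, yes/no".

12 kt, no

V₁: ΔP = 10, V ≈ 5.95 × 10^0.63 ≈ 25.38 kt.
V₂: ΔP = 23, V ≈ 5.95 × 23^0.63 ≈ 42.89 kt.
ΔV over 36 h = 17.51 kt → 24 h equivalent = 17.51 × 24/36 ≈ 11.67 kt.
12 kt < 30 kt ⇒ not rapid intensification.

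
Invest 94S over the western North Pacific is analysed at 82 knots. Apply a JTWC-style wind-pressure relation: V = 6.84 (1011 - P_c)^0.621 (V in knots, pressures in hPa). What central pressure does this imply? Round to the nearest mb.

956 mb

ΔP = (V / 6.84)^(1/0.621) = (82/6.84)^1.610.
82/6.84 = 11.988; 11.988^1.610 ≈ 54.59 mb.
P_c = 1011 − 54.59 = 956.41 ≈ 956 mb.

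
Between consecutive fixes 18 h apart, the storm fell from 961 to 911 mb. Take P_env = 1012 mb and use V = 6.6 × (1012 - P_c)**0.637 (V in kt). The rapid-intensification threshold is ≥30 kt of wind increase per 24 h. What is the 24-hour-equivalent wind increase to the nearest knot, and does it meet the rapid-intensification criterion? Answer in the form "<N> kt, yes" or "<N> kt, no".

59 kt, yes

V₁: ΔP = 51, V ≈ 6.6 × 51^0.637 ≈ 80.77 kt.
V₂: ΔP = 101, V ≈ 6.6 × 101^0.637 ≈ 124.82 kt.
ΔV over 18 h = 44.05 kt → 24 h equivalent = 44.05 × 24/18 ≈ 58.73 kt.
59 kt ≥ 30 kt ⇒ rapid intensification.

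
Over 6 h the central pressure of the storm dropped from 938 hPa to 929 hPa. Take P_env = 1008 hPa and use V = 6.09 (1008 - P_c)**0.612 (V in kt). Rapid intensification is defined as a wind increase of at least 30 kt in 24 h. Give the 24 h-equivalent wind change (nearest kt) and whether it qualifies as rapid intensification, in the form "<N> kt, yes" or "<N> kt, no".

25 kt, no

V₁: ΔP = 70, V ≈ 6.09 × 70^0.612 ≈ 82.00 kt.
V₂: ΔP = 79, V ≈ 6.09 × 79^0.612 ≈ 88.30 kt.
ΔV over 6 h = 6.30 kt → 24 h equivalent = 6.30 × 24/6 ≈ 25.20 kt.
25 kt < 30 kt ⇒ not rapid intensification.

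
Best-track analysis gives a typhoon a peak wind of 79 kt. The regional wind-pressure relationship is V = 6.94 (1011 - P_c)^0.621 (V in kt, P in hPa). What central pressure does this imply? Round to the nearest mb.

ΔP = (V / 6.94)^(1/0.621) = (79/6.94)^1.610.
79/6.94 = 11.383; 11.383^1.610 ≈ 50.22 mb.
P_c = 1011 − 50.22 = 960.78 ≈ 961 mb.

961 mb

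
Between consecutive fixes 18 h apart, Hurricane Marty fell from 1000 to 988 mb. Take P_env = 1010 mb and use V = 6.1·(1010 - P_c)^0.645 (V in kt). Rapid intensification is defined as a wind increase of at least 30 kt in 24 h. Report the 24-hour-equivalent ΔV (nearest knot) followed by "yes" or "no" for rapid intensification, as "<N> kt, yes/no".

V₁: ΔP = 10, V ≈ 6.1 × 10^0.645 ≈ 26.94 kt.
V₂: ΔP = 22, V ≈ 6.1 × 22^0.645 ≈ 44.79 kt.
ΔV over 18 h = 17.85 kt → 24 h equivalent = 17.85 × 24/18 ≈ 23.80 kt.
24 kt < 30 kt ⇒ not rapid intensification.

24 kt, no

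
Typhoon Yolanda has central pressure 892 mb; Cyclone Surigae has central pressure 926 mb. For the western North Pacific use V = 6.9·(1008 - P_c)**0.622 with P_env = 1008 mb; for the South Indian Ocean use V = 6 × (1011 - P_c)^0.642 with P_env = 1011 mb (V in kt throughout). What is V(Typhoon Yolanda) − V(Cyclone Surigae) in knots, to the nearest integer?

Typhoon Yolanda: ΔP = 116; V ≈ 6.9 × 116^0.622 ≈ 132.72 kt.
Cyclone Surigae: ΔP = 85; V ≈ 6 × 85^0.642 ≈ 103.95 kt.
Difference ≈ 132.72 − 103.95 = 28.77 → 29 kt.

29 kt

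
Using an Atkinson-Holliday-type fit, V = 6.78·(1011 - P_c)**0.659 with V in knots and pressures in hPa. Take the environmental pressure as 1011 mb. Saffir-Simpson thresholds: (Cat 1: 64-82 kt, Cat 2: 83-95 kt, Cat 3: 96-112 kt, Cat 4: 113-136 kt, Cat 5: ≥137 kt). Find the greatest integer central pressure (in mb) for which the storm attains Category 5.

915 mb

Category 5 begins at V = 137 kt.
Required ΔP = (137/6.78)^(1/0.659) = 20.206^1.517 ≈ 95.72 mb.
P_c ≤ 1011 − 95.72 = 915.28, so the highest integer P_c is 915 mb.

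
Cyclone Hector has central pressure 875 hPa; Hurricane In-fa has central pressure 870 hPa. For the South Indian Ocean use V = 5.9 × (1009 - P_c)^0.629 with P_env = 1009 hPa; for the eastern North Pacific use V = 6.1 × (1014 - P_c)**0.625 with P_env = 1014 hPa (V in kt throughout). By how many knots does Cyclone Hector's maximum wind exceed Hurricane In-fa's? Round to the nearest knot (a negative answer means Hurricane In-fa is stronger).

Cyclone Hector: ΔP = 134; V ≈ 5.9 × 134^0.629 ≈ 128.47 kt.
Hurricane In-fa: ΔP = 144; V ≈ 6.1 × 144^0.625 ≈ 136.24 kt.
Difference ≈ 128.47 − 136.24 = -7.77 → -8 kt.

-8 kt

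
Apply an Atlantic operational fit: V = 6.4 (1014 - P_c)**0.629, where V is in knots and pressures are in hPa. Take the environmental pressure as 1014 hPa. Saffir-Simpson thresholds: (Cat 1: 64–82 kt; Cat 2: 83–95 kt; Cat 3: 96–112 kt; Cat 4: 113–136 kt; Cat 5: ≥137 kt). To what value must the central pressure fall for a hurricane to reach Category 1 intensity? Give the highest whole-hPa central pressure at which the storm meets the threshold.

Category 1 begins at V = 64 kt.
Required ΔP = (64/6.4)^(1/0.629) = 10.000^1.590 ≈ 38.89 hPa.
P_c ≤ 1014 − 38.89 = 975.11, so the highest integer P_c is 975 hPa.

975 hPa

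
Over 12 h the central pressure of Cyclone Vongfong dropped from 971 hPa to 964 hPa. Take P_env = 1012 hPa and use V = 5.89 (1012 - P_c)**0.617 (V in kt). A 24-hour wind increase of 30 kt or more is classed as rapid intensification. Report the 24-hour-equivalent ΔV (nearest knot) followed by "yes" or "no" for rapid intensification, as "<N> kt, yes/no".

V₁: ΔP = 41, V ≈ 5.89 × 41^0.617 ≈ 58.24 kt.
V₂: ΔP = 48, V ≈ 5.89 × 48^0.617 ≈ 64.19 kt.
ΔV over 12 h = 5.95 kt → 24 h equivalent = 5.95 × 24/12 ≈ 11.90 kt.
12 kt < 30 kt ⇒ not rapid intensification.

12 kt, no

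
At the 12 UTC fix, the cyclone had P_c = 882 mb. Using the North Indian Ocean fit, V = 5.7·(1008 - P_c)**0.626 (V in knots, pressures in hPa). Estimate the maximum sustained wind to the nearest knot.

118 kt

ΔP = 1008 − 882 = 126 mb.
126^0.626 ≈ 20.646.
V ≈ 5.7 × 20.646 ≈ 117.7 kt.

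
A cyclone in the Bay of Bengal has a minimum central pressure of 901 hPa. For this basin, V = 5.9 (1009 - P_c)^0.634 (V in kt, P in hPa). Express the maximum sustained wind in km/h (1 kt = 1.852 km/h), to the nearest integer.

213 km/h

ΔP = 1009 − 901 = 108 hPa.
V ≈ 5.9 × 108^0.634 = 5.9 × 19.462 ≈ 114.827 kt.
114.827 × 1.852 ≈ 212.66 km/h → 213 km/h.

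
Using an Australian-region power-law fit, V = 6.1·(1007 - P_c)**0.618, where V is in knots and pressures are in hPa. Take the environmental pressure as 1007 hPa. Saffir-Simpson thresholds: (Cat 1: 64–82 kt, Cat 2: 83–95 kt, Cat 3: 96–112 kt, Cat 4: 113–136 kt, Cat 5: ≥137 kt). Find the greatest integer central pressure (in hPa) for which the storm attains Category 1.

962 hPa

Category 1 begins at V = 64 kt.
Required ΔP = (64/6.1)^(1/0.618) = 10.492^1.618 ≈ 44.86 hPa.
P_c ≤ 1007 − 44.86 = 962.14, so the highest integer P_c is 962 hPa.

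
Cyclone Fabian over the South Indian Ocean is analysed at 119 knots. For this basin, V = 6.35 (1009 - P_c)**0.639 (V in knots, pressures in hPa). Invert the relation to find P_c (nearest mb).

911 mb

ΔP = (V / 6.35)^(1/0.639) = (119/6.35)^1.565.
119/6.35 = 18.740; 18.740^1.565 ≈ 98.13 mb.
P_c = 1009 − 98.13 = 910.87 ≈ 911 mb.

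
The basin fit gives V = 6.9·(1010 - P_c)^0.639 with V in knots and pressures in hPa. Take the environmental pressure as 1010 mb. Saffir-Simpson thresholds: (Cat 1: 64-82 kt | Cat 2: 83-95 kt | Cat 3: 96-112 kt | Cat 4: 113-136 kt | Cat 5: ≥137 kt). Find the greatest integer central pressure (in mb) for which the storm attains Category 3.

Category 3 begins at V = 96 kt.
Required ΔP = (96/6.9)^(1/0.639) = 13.913^1.565 ≈ 61.57 mb.
P_c ≤ 1010 − 61.57 = 948.43, so the highest integer P_c is 948 mb.

948 mb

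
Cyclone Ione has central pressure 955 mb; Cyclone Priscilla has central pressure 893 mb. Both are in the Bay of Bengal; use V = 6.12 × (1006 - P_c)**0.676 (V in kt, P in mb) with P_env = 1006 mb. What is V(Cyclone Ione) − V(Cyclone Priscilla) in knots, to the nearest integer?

-62 kt

Cyclone Ione: ΔP = 51; V ≈ 6.12 × 51^0.676 ≈ 87.31 kt.
Cyclone Priscilla: ΔP = 113; V ≈ 6.12 × 113^0.676 ≈ 149.50 kt.
Difference ≈ 87.31 − 149.50 = -62.19 → -62 kt.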